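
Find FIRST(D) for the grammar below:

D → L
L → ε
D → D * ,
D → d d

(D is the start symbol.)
{ '*', 'd', ε }

FIRST sets of the other non-terminals involved (by the same procedure, iterated to a fixed point):
  FIRST(L) = { ε }

From D → L:
  - L is a non-terminal: add FIRST(L) \ {ε} = { }
    L is nullable and nothing follows, so the whole right-hand side can vanish: ε ∈ FIRST(D)
From D → D * ,:
  - D is the symbol being defined: contributes nothing new
    D is nullable, so continue to the next symbol
  - '*' is a terminal: add '*' and stop
From D → d d:
  - d is a terminal: add 'd' and stop

Collecting: FIRST(D) = { '*', 'd', ε }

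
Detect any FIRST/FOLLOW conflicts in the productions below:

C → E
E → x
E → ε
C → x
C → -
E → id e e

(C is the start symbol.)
No FIRST/FOLLOW conflicts.

Nullable non-terminals: C, E.
FIRST sets used below: FIRST(E) = { 'id', 'x', ε }

C: nullable alternative(s) C → E; FOLLOW(C) = { $ }
  C → E: FIRST \ {ε} = { 'id', 'x' } — this is the only nullable alternative, skip
  C → x: FIRST \ {ε} = { 'x' } — disjoint from FOLLOW(C)
  C → -: FIRST \ {ε} = { '-' } — disjoint from FOLLOW(C)

E: nullable alternative(s) E → ε; FOLLOW(E) = { $ }
  E → x: FIRST \ {ε} = { 'x' } — disjoint from FOLLOW(E)
  E → ε: FIRST \ {ε} = { } — this is the only nullable alternative, skip
  E → id e e: FIRST \ {ε} = { 'id' } — disjoint from FOLLOW(E)

No FIRST/FOLLOW conflicts found.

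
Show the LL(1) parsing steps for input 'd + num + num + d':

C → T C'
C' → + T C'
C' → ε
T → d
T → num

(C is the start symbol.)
LL(1) parsing maintains a stack (initially the start symbol over $) and the input. At each step: if the stack top is a terminal, match it against the current input token; if it is a non-terminal N, replace it with the RHS of M[N, lookahead] (the unique production whose predict set contains the lookahead).

Stack is shown with the top on the left.

Stack     Input                Action
-------------------------------------
C $       d + num + num + d $  output C → T C'
T C' $    d + num + num + d $  output T → d
d C' $    d + num + num + d $  match 'd'
C' $      + num + num + d $    output C' → + T C'
+ T C' $  + num + num + d $    match '+'
T C' $    num + num + d $      output T → num
num C' $  num + num + d $      match 'num'
C' $      + num + d $          output C' → + T C'
+ T C' $  + num + d $          match '+'
T C' $    num + d $            output T → num
num C' $  num + d $            match 'num'
C' $      + d $                output C' → + T C'
+ T C' $  + d $                match '+'
T C' $    d $                  output T → d
d C' $    d $                  match 'd'
C' $      $                    output C' → ε
$         $                    accept

The string is accepted.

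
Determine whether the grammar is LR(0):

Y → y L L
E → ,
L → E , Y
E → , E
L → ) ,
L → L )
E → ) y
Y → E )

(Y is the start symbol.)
Augment with Y' → Y and build the canonical LR(0) collection (I0 = CLOSURE({[Y' → . Y]}), then GOTO on every symbol after a dot until no new states appear). It has 18 states:
  I0: { [E → . ) y], [E → . , E], [E → . ,], [Y → . E )], [Y → . y L L], [Y' → . Y] }  — shift
  I1: { [E → ) . y] }  — shift
  I2: { [E → , . E], [E → , .], [E → . ) y], [E → . , E], [E → . ,] }  — shift, reduce
  I3: { [Y → E . )] }  — shift
  I4: { [Y' → Y .] }  — accept
  I5: { [E → . ) y], [E → . , E], [E → . ,], [L → . ) ,], [L → . E , Y], [L → . L )], [Y → y . L L] }  — shift
  I6: { [E → ) . y], [L → ) . ,] }  — shift
  I7: { [L → E . , Y] }  — shift
  I8: { [E → . ) y], [E → . , E], [E → . ,], [L → . ) ,], [L → . E , Y], [L → . L )], [L → L . )], [Y → y L . L] }  — shift
  I9: { [E → ) . y], [L → ) . ,], [L → L ) .] }  — shift, reduce
  I10: { [L → L . )], [Y → y L L .] }  — shift, reduce
  I11: { [L → L ) .] }  — reduce
  I12: { [L → ) , .] }  — reduce
  I13: { [E → ) y .] }  — reduce
  I14: { [E → . ) y], [E → . , E], [E → . ,], [L → E , . Y], [Y → . E )], [Y → . y L L] }  — shift
  I15: { [L → E , Y .] }  — reduce
  I16: { [Y → E ) .] }  — reduce
  I17: { [E → , E .] }  — reduce

Conflict in state I2:
  Shift-reduce conflict between [E → , .] and [E → . ) y]
So the grammar is NOT LR(0).

Answer: No. Shift-reduce conflict between [E → , .] and [E → . ) y]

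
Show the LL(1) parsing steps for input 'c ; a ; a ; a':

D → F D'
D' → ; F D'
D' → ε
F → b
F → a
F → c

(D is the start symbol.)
Stack is shown with the top on the left.

Stack     Input            Action
---------------------------------
D $       c ; a ; a ; a $  output D → F D'
F D' $    c ; a ; a ; a $  output F → c
c D' $    c ; a ; a ; a $  match 'c'
D' $      ; a ; a ; a $    output D' → ; F D'
; F D' $  ; a ; a ; a $    match ';'
F D' $    a ; a ; a $      output F → a
a D' $    a ; a ; a $      match 'a'
D' $      ; a ; a $        output D' → ; F D'
; F D' $  ; a ; a $        match ';'
F D' $    a ; a $          output F → a
a D' $    a ; a $          match 'a'
D' $      ; a $            output D' → ; F D'
; F D' $  ; a $            match ';'
F D' $    a $              output F → a
a D' $    a $              match 'a'
D' $      $                output D' → ε
$         $                accept

The string is accepted.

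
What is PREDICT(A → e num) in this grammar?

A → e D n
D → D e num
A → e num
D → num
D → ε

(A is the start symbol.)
PREDICT(A → e num) = (FIRST(RHS) \ {ε}) ∪ (FOLLOW(A) if ε ∈ FIRST(RHS), i.e. RHS ⇒* ε)
FIRST(e num) = { 'e' }
ε ∉ FIRST(e num), so FOLLOW(A) is not added.
PREDICT(A → e num) = { 'e' }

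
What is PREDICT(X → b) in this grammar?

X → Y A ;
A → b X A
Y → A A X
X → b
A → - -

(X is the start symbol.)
PREDICT(X → b) = (FIRST(RHS) \ {ε}) ∪ (FOLLOW(X) if ε ∈ FIRST(RHS), i.e. RHS ⇒* ε)
FIRST(b) = { 'b' }
ε ∉ FIRST(b), so FOLLOW(X) is not added.
PREDICT(X → b) = { 'b' }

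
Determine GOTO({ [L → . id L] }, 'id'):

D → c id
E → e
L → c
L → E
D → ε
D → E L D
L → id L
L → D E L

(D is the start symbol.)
{ [D → . E L D], [D → . c id], [D → .], [E → . e], [L → . D E L], [L → . E], [L → . c], [L → . id L], [L → id . L] }

GOTO(I, 'id') = CLOSURE({ [A → αX.β] : [A → α.Xβ] ∈ I, X = 'id' })

Items with dot before 'id', with the dot advanced:
  [L → . id L] → [L → id . L]
Closure of the advanced items:
  [L → id . L] has the dot before L: add [L → . c], [L → . E], [L → . id L], [L → . D E L]
  [L → . E] has the dot before E: add [E → . e]
  [L → . D E L] has the dot before D: add [D → . c id], [D → .], [D → . E L D]

GOTO = { [D → . E L D], [D → . c id], [D → .], [E → . e], [L → . D E L], [L → . E], [L → . c], [L → . id L], [L → id . L] }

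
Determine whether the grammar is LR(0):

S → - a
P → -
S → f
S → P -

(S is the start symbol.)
No. Shift-reduce conflict between [P → - .] and [S → - . a]

Augment with S' → S and build the canonical LR(0) collection (I0 = CLOSURE({[S' → . S]}), then GOTO on every symbol after a dot until no new states appear). It has 7 states:
  I0: { [P → . -], [S → . - a], [S → . P -], [S → . f], [S' → . S] }  — shift
  I1: { [P → - .], [S → - . a] }  — shift, reduce
  I2: { [S → P . -] }  — shift
  I3: { [S' → S .] }  — accept
  I4: { [S → f .] }  — reduce
  I5: { [S → P - .] }  — reduce
  I6: { [S → - a .] }  — reduce

Conflict in state I1:
  Shift-reduce conflict between [P → - .] and [S → - . a]
So the grammar is NOT LR(0).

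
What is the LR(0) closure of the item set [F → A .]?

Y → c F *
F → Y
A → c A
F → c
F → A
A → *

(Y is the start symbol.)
{ [F → A .] }

Start with: [F → A .]
The dot is at the end, so nothing is added.

CLOSURE = { [F → A .] }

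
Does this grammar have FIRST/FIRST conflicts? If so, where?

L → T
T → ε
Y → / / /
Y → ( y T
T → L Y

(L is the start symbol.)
No FIRST/FIRST conflicts.

A FIRST/FIRST conflict occurs when two productions N → α and N → β for the same non-terminal have FIRST(α) ∩ FIRST(β) ≠ ∅ (with ε ∈ FIRST of a nullable right-hand side, so two nullable alternatives also conflict).

FIRST sets of the non-terminals at (or reachable through a nullable prefix from) the front of some alternative:
  FIRST(L) = { '(', '/', ε }
  FIRST(Y) = { '(', '/' }

Productions for T:
  T → ε: FIRST = { ε }
  T → L Y: FIRST = { '(', '/' }
Productions for Y:
  Y → / / /: FIRST = { '/' }
  Y → ( y T: FIRST = { '(' }
L has only one production, so no FIRST/FIRST conflict is possible there.

All alternatives of each non-terminal have pairwise disjoint FIRST sets.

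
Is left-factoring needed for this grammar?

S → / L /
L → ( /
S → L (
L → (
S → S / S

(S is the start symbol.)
Yes, L has productions with common prefix '('

Left-factoring is needed when two productions for the same non-terminal
share a common prefix on the right-hand side.

Productions for S:
  S → / L /
  S → L (
  S → S / S
Productions for L:
  L → ( /
  L → (

Found common prefix '(' in productions for L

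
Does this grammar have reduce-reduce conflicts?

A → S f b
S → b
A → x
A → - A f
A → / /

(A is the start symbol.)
No reduce-reduce conflicts

Augment with A' → A and build the canonical LR(0) collection (I0 = CLOSURE({[A' → . A]}), then GOTO on every symbol after a dot until no new states appear). It has 12 states:
  I0: { [A → . - A f], [A → . / /], [A → . S f b], [A → . x], [A' → . A], [S → . b] }  — shift
  I1: { [A → - . A f], [A → . - A f], [A → . / /], [A → . S f b], [A → . x], [S → . b] }  — shift
  I2: { [A → / . /] }  — shift
  I3: { [A' → A .] }  — accept
  I4: { [A → S . f b] }  — shift
  I5: { [S → b .] }  — reduce
  I6: { [A → x .] }  — reduce
  I7: { [A → S f . b] }  — shift
  I8: { [A → S f b .] }  — reduce
  I9: { [A → / / .] }  — reduce
  I10: { [A → - A . f] }  — shift
  I11: { [A → - A f .] }  — reduce

No state contains more than one complete item.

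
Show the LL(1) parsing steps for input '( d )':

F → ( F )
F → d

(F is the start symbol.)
LL(1) parsing maintains a stack (initially the start symbol over $) and the input. At each step: if the stack top is a terminal, match it against the current input token; if it is a non-terminal N, replace it with the RHS of M[N, lookahead] (the unique production whose predict set contains the lookahead).

Stack is shown with the top on the left.

Stack    Input    Action
------------------------
F $      ( d ) $  output F → ( F )
( F ) $  ( d ) $  match '('
F ) $    d ) $    output F → d
d ) $    d ) $    match 'd'
) $      ) $      match ')'
$        $        accept

The string is accepted.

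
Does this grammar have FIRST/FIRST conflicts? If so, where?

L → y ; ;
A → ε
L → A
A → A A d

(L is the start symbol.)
No FIRST/FIRST conflicts.

A FIRST/FIRST conflict occurs when two productions N → α and N → β for the same non-terminal have FIRST(α) ∩ FIRST(β) ≠ ∅ (with ε ∈ FIRST of a nullable right-hand side, so two nullable alternatives also conflict).

FIRST sets of the non-terminals at (or reachable through a nullable prefix from) the front of some alternative:
  FIRST(A) = { 'd', ε }

Productions for L:
  L → y ; ;: FIRST = { 'y' }
  L → A: FIRST = { 'd', ε }
Productions for A:
  A → ε: FIRST = { ε }
  A → A A d: FIRST = { 'd' }

All alternatives of each non-terminal have pairwise disjoint FIRST sets.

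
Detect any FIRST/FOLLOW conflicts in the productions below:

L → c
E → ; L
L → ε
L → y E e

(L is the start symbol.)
A FIRST/FOLLOW conflict occurs when a non-terminal N has a nullable alternative N → β (β ⇒* ε) and another alternative N → α with FIRST(α) ∩ FOLLOW(N) ≠ ∅: on such a lookahead the parser cannot decide between expanding α and letting N vanish via β.

Nullable non-terminals: L.

L: nullable alternative(s) L → ε; FOLLOW(L) = { $, 'e' }
  L → c: FIRST \ {ε} = { 'c' } — disjoint from FOLLOW(L)
  L → ε: FIRST \ {ε} = { } — this is the only nullable alternative, skip
  L → y E e: FIRST \ {ε} = { 'y' } — disjoint from FOLLOW(L)

E has no nullable alternative, so no FIRST/FOLLOW check is needed there.

No FIRST/FOLLOW conflicts found.

Answer: No FIRST/FOLLOW conflicts.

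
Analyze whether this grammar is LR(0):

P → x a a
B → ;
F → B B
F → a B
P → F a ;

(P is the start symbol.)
Yes, the grammar is LR(0)

Augment with P' → P and build the canonical LR(0) collection (I0 = CLOSURE({[P' → . P]}), then GOTO on every symbol after a dot until no new states appear). It has 13 states:
  I0: { [B → . ;], [F → . B B], [F → . a B], [P → . F a ;], [P → . x a a], [P' → . P] }  — shift
  I1: { [B → ; .] }  — reduce
  I2: { [B → . ;], [F → B . B] }  — shift
  I3: { [P → F . a ;] }  — shift
  I4: { [P' → P .] }  — accept
  I5: { [B → . ;], [F → a . B] }  — shift
  I6: { [P → x . a a] }  — shift
  I7: { [P → x a . a] }  — shift
  I8: { [P → x a a .] }  — reduce
  I9: { [F → a B .] }  — reduce
  I10: { [P → F a . ;] }  — shift
  I11: { [P → F a ; .] }  — reduce
  I12: { [F → B B .] }  — reduce

Every state is either a pure shift/goto state or contains exactly one complete item and nothing to shift — no conflicts. The grammar is LR(0).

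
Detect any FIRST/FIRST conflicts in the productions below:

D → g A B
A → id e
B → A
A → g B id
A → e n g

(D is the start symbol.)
Productions for A:
  A → id e: FIRST = { 'id' }
  A → g B id: FIRST = { 'g' }
  A → e n g: FIRST = { 'e' }
D, B have only one production, so no FIRST/FIRST conflict is possible there.

All alternatives of each non-terminal have pairwise disjoint FIRST sets.

Answer: No FIRST/FIRST conflicts.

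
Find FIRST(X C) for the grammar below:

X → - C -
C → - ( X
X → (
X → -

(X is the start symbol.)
{ '(', '-' }

FIRST sets of the non-terminals involved (from the grammar, by fixed-point iteration):
  FIRST(X) = { '(', '-' }

To compute FIRST(X C), process the symbols left to right:
Symbol X is a non-terminal. Add FIRST(X) \ {ε} = { '(', '-' }
X is not nullable (ε ∉ FIRST(X)), so stop here.
FIRST(X C) = { '(', '-' }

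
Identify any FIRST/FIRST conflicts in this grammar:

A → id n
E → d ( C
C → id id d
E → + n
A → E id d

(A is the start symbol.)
A FIRST/FIRST conflict occurs when two productions N → α and N → β for the same non-terminal have FIRST(α) ∩ FIRST(β) ≠ ∅ (with ε ∈ FIRST of a nullable right-hand side, so two nullable alternatives also conflict).

FIRST sets of the non-terminals at (or reachable through a nullable prefix from) the front of some alternative:
  FIRST(E) = { '+', 'd' }

Productions for A:
  A → id n: FIRST = { 'id' }
  A → E id d: FIRST = { '+', 'd' }
Productions for E:
  E → d ( C: FIRST = { 'd' }
  E → + n: FIRST = { '+' }
C has only one production, so no FIRST/FIRST conflict is possible there.

All alternatives of each non-terminal have pairwise disjoint FIRST sets.

Answer: No FIRST/FIRST conflicts.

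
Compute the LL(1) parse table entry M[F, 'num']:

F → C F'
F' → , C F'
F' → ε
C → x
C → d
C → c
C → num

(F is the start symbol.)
F → C F'

To find M[F, 'num'], we find productions for F where 'num' is in the predict set (PREDICT(N → α) = (FIRST(α) \ {ε}) ∪ (FOLLOW(N) if α ⇒* ε)).

Relevant sets:
  FIRST(C) = { 'c', 'd', 'num', 'x' }

F → C F': PREDICT = { 'c', 'd', 'num', 'x' }
  'num' is in predict set, so this production goes in M[F, 'num']

M[F, 'num'] = F → C F'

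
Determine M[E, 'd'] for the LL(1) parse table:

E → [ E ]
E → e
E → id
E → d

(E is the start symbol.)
To find M[E, 'd'], we find productions for E where 'd' is in the predict set (PREDICT(N → α) = (FIRST(α) \ {ε}) ∪ (FOLLOW(N) if α ⇒* ε)).

E → [ E ]: PREDICT = { '[' }
E → e: PREDICT = { 'e' }
E → id: PREDICT = { 'id' }
E → d: PREDICT = { 'd' }
  'd' is in predict set, so this production goes in M[E, 'd']

M[E, 'd'] = E → d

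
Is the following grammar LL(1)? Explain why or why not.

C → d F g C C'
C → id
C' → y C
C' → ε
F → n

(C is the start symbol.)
No. Predict set conflict for C': { 'y' }

Relevant sets:
  FOLLOW(C') = { $, 'y' }

For C:
  PREDICT(C → d F g C C') = { 'd' }
  PREDICT(C → id) = { 'id' }
For C':
  PREDICT(C' → y C) = { 'y' }
  PREDICT(C' → ε) = { $, 'y' }
F has a single production, so nothing to check there.

Conflict found: Predict set conflict for C': { 'y' }
The grammar is NOT LL(1).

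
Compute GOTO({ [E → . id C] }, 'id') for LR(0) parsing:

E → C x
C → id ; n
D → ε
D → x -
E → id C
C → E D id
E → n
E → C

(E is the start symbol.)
{ [C → . E D id], [C → . id ; n], [E → . C x], [E → . C], [E → . id C], [E → . n], [E → id . C] }

GOTO(I, 'id') = CLOSURE({ [A → αX.β] : [A → α.Xβ] ∈ I, X = 'id' })

Items with dot before 'id', with the dot advanced:
  [E → . id C] → [E → id . C]
Closure of the advanced items:
  [E → id . C] has the dot before C: add [C → . id ; n], [C → . E D id]
  [C → . E D id] has the dot before E: add [E → . C x], [E → . id C], [E → . n], [E → . C]

GOTO = { [C → . E D id], [C → . id ; n], [E → . C x], [E → . C], [E → . id C], [E → . n], [E → id . C] }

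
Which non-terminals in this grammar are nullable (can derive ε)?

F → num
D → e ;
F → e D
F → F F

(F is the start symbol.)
None

There are no ε-productions, so no non-terminal can derive ε.
No non-terminals are nullable.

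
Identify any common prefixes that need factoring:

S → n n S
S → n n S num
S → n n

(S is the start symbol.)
Left-factoring is needed when two productions for the same non-terminal
share a common prefix on the right-hand side.

Productions for S:
  S → n n S
  S → n n S num
  S → n n

Found common prefix 'n n' in productions for S

Answer: Yes, S has productions with common prefix 'n n'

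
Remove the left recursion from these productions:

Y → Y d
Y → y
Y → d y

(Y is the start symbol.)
Y is directly left-recursive. The standard transformation for
  A → A α₁ | ... | A α_m | β₁ | ... | β_n
is
  A  → β₁ A' | ... | β_n A'
  A' → α₁ A' | ... | α_m A' | ε

Y → y becomes Y → y Y'
Y → d y becomes Y → d y Y'
Y → Y d becomes Y' → d Y'
Add Y' → ε

Resulting grammar:
Y → y Y'
Y → d y Y'
Y' → d Y'
Y' → ε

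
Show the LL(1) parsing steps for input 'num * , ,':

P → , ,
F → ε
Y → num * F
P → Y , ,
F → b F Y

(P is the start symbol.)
LL(1) parsing maintains a stack (initially the start symbol over $) and the input. At each step: if the stack top is a terminal, match it against the current input token; if it is a non-terminal N, replace it with the RHS of M[N, lookahead] (the unique production whose predict set contains the lookahead).

Stack is shown with the top on the left.

Stack          Input        Action
----------------------------------
P $            num * , , $  output P → Y , ,
Y , , $        num * , , $  output Y → num * F
num * F , , $  num * , , $  match 'num'
* F , , $      * , , $      match '*'
F , , $        , , $        output F → ε
, , $          , , $        match ','
, $            , $          match ','
$              $            accept

The string is accepted.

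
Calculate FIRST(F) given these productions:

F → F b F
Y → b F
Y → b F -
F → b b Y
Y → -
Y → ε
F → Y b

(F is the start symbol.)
{ '-', 'b' }

FIRST sets of the other non-terminals involved (by the same procedure, iterated to a fixed point):
  FIRST(Y) = { '-', 'b', ε }

From F → F b F:
  - F is the symbol being defined: contributes nothing new
    F is not nullable, so stop
From F → b b Y:
  - b is a terminal: add 'b' and stop
From F → Y b:
  - Y is a non-terminal: add FIRST(Y) \ {ε} = { '-', 'b' }
    Y is nullable, so continue to the next symbol
  - b is a terminal: add 'b' and stop

Collecting: FIRST(F) = { '-', 'b' }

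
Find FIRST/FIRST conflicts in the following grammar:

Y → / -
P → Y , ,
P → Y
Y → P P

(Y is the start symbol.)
A FIRST/FIRST conflict occurs when two productions N → α and N → β for the same non-terminal have FIRST(α) ∩ FIRST(β) ≠ ∅ (with ε ∈ FIRST of a nullable right-hand side, so two nullable alternatives also conflict).

FIRST sets of the non-terminals at (or reachable through a nullable prefix from) the front of some alternative:
  FIRST(P) = { '/' }
  FIRST(Y) = { '/' }

Productions for Y:
  Y → / -: FIRST = { '/' }
  Y → P P: FIRST = { '/' }
Productions for P:
  P → Y , ,: FIRST = { '/' }
  P → Y: FIRST = { '/' }

Conflict for Y: Y → / - and Y → P P
  Overlap: { '/' }
Conflict for P: P → Y , , and P → Y
  Overlap: { '/' }

Answer: Yes. Y → '/' '-' / Y → P P on { '/' }; P → Y ',' ',' / P → Y on { '/' }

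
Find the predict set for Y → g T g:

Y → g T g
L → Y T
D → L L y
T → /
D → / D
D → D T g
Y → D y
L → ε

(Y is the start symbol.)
{ 'g' }

PREDICT(Y → g T g) = (FIRST(RHS) \ {ε}) ∪ (FOLLOW(Y) if ε ∈ FIRST(RHS), i.e. RHS ⇒* ε)
FIRST(g T g) = { 'g' }
ε ∉ FIRST(g T g), so FOLLOW(Y) is not added.
PREDICT(Y → g T g) = { 'g' }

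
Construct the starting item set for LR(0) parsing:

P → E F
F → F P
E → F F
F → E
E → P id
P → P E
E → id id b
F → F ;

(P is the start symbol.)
{ [E → . F F], [E → . P id], [E → . id id b], [F → . E], [F → . F ;], [F → . F P], [P → . E F], [P → . P E], [P' → . P] }

First, augment the grammar with P' → P
I₀ = CLOSURE({ [P' → . P] }):
  [P' → . P] has the dot before P: add [P → . E F], [P → . P E]
  [P → . E F] has the dot before E: add [E → . F F], [E → . P id], [E → . id id b]
  [E → . F F] has the dot before F: add [F → . F P], [F → . E], [F → . F ;]
No further items can be added.

I₀ = { [E → . F F], [E → . P id], [E → . id id b], [F → . E], [F → . F ;], [F → . F P], [P → . E F], [P → . P E], [P' → . P] }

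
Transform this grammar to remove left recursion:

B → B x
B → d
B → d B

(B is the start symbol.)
B is directly left-recursive. The standard transformation for
  A → A α₁ | ... | A α_m | β₁ | ... | β_n
is
  A  → β₁ A' | ... | β_n A'
  A' → α₁ A' | ... | α_m A' | ε

B → d becomes B → d B'
B → d B becomes B → d B B'
B → B x becomes B' → x B'
Add B' → ε

Resulting grammar:
B → d B'
B → d B B'
B' → x B'
B' → ε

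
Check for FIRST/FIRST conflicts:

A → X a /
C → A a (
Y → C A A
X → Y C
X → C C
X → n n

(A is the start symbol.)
FIRST sets of the non-terminals at (or reachable through a nullable prefix from) the front of some alternative:
  FIRST(Y) = { 'n' }
  FIRST(C) = { 'n' }

Productions for X:
  X → Y C: FIRST = { 'n' }
  X → C C: FIRST = { 'n' }
  X → n n: FIRST = { 'n' }
A, C, Y have only one production, so no FIRST/FIRST conflict is possible there.

Conflict for X: X → Y C and X → C C
  Overlap: { 'n' }
Conflict for X: X → Y C and X → n n
  Overlap: { 'n' }
Conflict for X: X → C C and X → n n
  Overlap: { 'n' }

Answer: Yes. X → Y C / X → C C on { 'n' }; X → Y C / X → n n on { 'n' }; X → C C / X → n n on { 'n' }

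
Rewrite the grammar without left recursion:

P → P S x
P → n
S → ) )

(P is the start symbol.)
P is directly left-recursive. The standard transformation for
  A → A α₁ | ... | A α_m | β₁ | ... | β_n
is
  A  → β₁ A' | ... | β_n A'
  A' → α₁ A' | ... | α_m A' | ε

P → n becomes P → n P'
P → P S x becomes P' → S x P'
Add P' → ε

Productions for other non-terminals are unchanged:
  S → ) )

Resulting grammar:
P → n P'
P' → S x P'
P' → ε
S → ) )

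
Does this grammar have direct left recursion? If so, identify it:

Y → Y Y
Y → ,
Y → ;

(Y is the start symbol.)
Y → Y Y: LEFT RECURSIVE (starts with Y)
Y → ,: starts with ','
Y → ;: starts with ';'

The grammar has direct left recursion on: Y.

Answer: Yes, Y is left-recursive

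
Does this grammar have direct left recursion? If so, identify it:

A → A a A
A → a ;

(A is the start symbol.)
Direct left recursion occurs when N → N α for some non-terminal N (the right-hand side begins with the left-hand side itself).

A → A a A: LEFT RECURSIVE (starts with A)
A → a ;: starts with a

The grammar has direct left recursion on: A.

Answer: Yes, A is left-recursive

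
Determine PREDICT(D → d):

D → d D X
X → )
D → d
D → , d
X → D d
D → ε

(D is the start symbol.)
{ 'd' }

PREDICT(D → d) = (FIRST(RHS) \ {ε}) ∪ (FOLLOW(D) if ε ∈ FIRST(RHS), i.e. RHS ⇒* ε)
FIRST(d) = { 'd' }
ε ∉ FIRST(d), so FOLLOW(D) is not added.
PREDICT(D → d) = { 'd' }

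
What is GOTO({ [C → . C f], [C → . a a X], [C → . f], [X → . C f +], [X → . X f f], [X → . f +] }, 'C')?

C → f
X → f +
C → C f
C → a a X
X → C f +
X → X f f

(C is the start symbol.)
{ [C → C . f], [X → C . f +] }

GOTO(I, 'C') = CLOSURE({ [A → αX.β] : [A → α.Xβ] ∈ I, X = 'C' })

Items with dot before 'C', with the dot advanced:
  [C → . C f] → [C → C . f]
  [X → . C f +] → [X → C . f +]
Closure adds nothing (no advanced item has the dot before a non-terminal).

GOTO = { [C → C . f], [X → C . f +] }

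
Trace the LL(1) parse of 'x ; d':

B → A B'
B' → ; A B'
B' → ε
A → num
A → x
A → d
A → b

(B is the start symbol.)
Stack is shown with the top on the left.

Stack     Input    Action
-------------------------
B $       x ; d $  output B → A B'
A B' $    x ; d $  output A → x
x B' $    x ; d $  match 'x'
B' $      ; d $    output B' → ; A B'
; A B' $  ; d $    match ';'
A B' $    d $      output A → d
d B' $    d $      match 'd'
B' $      $        output B' → ε
$         $        accept

The string is accepted.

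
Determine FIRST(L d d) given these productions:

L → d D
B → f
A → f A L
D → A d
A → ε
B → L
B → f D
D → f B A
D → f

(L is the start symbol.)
{ 'd' }

FIRST sets of the non-terminals involved (from the grammar, by fixed-point iteration):
  FIRST(L) = { 'd' }

To compute FIRST(L d d), process the symbols left to right:
Symbol L is a non-terminal. Add FIRST(L) \ {ε} = { 'd' }
L is not nullable (ε ∉ FIRST(L)), so stop here.
FIRST(L d d) = { 'd' }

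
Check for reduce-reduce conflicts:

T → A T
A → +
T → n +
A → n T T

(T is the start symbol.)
Augment with T' → T and build the canonical LR(0) collection (I0 = CLOSURE({[T' → . T]}), then GOTO on every symbol after a dot until no new states appear). It has 9 states:
  I0: { [A → . +], [A → . n T T], [T → . A T], [T → . n +], [T' → . T] }  — shift
  I1: { [A → + .] }  — reduce
  I2: { [A → . +], [A → . n T T], [T → . A T], [T → . n +], [T → A . T] }  — shift
  I3: { [T' → T .] }  — accept
  I4: { [A → . +], [A → . n T T], [A → n . T T], [T → . A T], [T → . n +], [T → n . +] }  — shift
  I5: { [A → + .], [T → n + .] }  — 2 reduces
  I6: { [A → . +], [A → . n T T], [A → n T . T], [T → . A T], [T → . n +] }  — shift
  I7: { [A → n T T .] }  — reduce
  I8: { [T → A T .] }  — reduce

I5 contains complete items [A → + .], [T → n + .] — reduce-reduce conflict.

Answer: Yes — I5: [A → + .] vs [T → n + .]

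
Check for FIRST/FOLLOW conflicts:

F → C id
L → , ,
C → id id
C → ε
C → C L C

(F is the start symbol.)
Yes. C → id id with FOLLOW(C) on { 'id' }; C → C L C with FOLLOW(C) on { ',', 'id' }

Nullable non-terminals: C.
FIRST sets used below: FIRST(C) = { ',', 'id', ε }, FIRST(L) = { ',' }

C: nullable alternative(s) C → ε; FOLLOW(C) = { ',', 'id' }
  C → id id: FIRST \ {ε} = { 'id' } — overlaps FOLLOW(C) on { 'id' }: CONFLICT
  C → ε: FIRST \ {ε} = { } — this is the only nullable alternative, skip
  C → C L C: FIRST \ {ε} = { ',', 'id' } — overlaps FOLLOW(C) on { ',', 'id' }: CONFLICT

F, L have no nullable alternative, so no FIRST/FOLLOW check is needed there.

So the grammar has 2 FIRST/FOLLOW conflicts (marked CONFLICT above).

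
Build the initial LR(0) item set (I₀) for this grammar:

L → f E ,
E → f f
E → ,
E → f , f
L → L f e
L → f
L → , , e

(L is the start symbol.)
{ [L → . , , e], [L → . L f e], [L → . f E ,], [L → . f], [L' → . L] }

First, augment the grammar with L' → L
I₀ = CLOSURE({ [L' → . L] }):
  [L' → . L] has the dot before L: add [L → . f E ,], [L → . L f e], [L → . f], [L → . , , e]
No further items can be added.

I₀ = { [L → . , , e], [L → . L f e], [L → . f E ,], [L → . f], [L' → . L] }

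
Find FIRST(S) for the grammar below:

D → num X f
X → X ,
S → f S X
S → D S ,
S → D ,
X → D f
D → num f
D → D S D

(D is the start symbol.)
{ 'f', 'num' }

To compute FIRST(S), examine every production with S on the left-hand side, reading each right-hand side left to right until a non-nullable symbol is reached.

FIRST sets of the other non-terminals involved (by the same procedure, iterated to a fixed point):
  FIRST(D) = { 'num' }

From S → f S X:
  - f is a terminal: add 'f' and stop
From S → D S ,:
  - D is a non-terminal: add FIRST(D) \ {ε} = { 'num' }
    D is not nullable, so stop
From S → D ,:
  - D is a non-terminal: add FIRST(D) \ {ε} = { 'num' }
    D is not nullable, so stop

Collecting: FIRST(S) = { 'f', 'num' }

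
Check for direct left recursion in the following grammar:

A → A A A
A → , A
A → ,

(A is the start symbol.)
Yes, A is left-recursive

A → A A A: LEFT RECURSIVE (starts with A)
A → , A: starts with ','
A → ,: starts with ','

The grammar has direct left recursion on: A.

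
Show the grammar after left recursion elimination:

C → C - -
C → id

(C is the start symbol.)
C → id C'
C' → - - C'
C' → ε

C is directly left-recursive. The standard transformation for
  A → A α₁ | ... | A α_m | β₁ | ... | β_n
is
  A  → β₁ A' | ... | β_n A'
  A' → α₁ A' | ... | α_m A' | ε

C → id becomes C → id C'
C → C - - becomes C' → - - C'
Add C' → ε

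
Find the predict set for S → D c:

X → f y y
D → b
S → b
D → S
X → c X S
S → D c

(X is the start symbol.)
{ 'b' }

PREDICT(S → D c) = (FIRST(RHS) \ {ε}) ∪ (FOLLOW(S) if ε ∈ FIRST(RHS), i.e. RHS ⇒* ε)
FIRST(D) = { 'b' }
FIRST(D c) = { 'b' }
ε ∉ FIRST(D c), so FOLLOW(S) is not added.
PREDICT(S → D c) = { 'b' }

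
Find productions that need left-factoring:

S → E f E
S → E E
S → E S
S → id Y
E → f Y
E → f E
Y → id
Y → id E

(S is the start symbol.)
Yes, S has productions with common prefix 'E'; E has productions with common prefix 'f'; Y has productions with common prefix 'id'

Left-factoring is needed when two productions for the same non-terminal
share a common prefix on the right-hand side.

Productions for S:
  S → E f E
  S → E E
  S → E S
  S → id Y
Productions for E:
  E → f Y
  E → f E
Productions for Y:
  Y → id
  Y → id E

Found common prefix 'E' in productions for S
Found common prefix 'f' in productions for E
Found common prefix 'id' in productions for Y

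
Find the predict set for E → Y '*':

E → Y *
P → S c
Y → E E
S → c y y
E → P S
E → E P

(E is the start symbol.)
PREDICT(E → Y '*') = (FIRST(RHS) \ {ε}) ∪ (FOLLOW(E) if ε ∈ FIRST(RHS), i.e. RHS ⇒* ε)
FIRST(Y) = { 'c' }
FIRST(Y '*') = { 'c' }
ε ∉ FIRST(Y '*'), so FOLLOW(E) is not added.
PREDICT(E → Y '*') = { 'c' }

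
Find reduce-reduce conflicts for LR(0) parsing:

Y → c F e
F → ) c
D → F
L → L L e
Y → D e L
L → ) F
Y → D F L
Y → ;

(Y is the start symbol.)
No reduce-reduce conflicts

A reduce-reduce conflict occurs when an LR(0) state has two complete items [A → α .] and [B → β .] — both call for a reduction, and with no lookahead the parser cannot choose between them.

Augment with Y' → Y and build the canonical LR(0) collection (I0 = CLOSURE({[Y' → . Y]}), then GOTO on every symbol after a dot until no new states appear). It has 18 states:
  I0: { [D → . F], [F → . ) c], [Y → . ;], [Y → . D F L], [Y → . D e L], [Y → . c F e], [Y' → . Y] }  — shift
  I1: { [F → ) . c] }  — shift
  I2: { [Y → ; .] }  — reduce
  I3: { [F → . ) c], [Y → D . F L], [Y → D . e L] }  — shift
  I4: { [D → F .] }  — reduce
  I5: { [Y' → Y .] }  — accept
  I6: { [F → . ) c], [Y → c . F e] }  — shift
  I7: { [Y → c F . e] }  — shift
  I8: { [Y → c F e .] }  — reduce
  I9: { [L → . ) F], [L → . L L e], [Y → D F . L] }  — shift
  I10: { [L → . ) F], [L → . L L e], [Y → D e . L] }  — shift
  I11: { [F → . ) c], [L → ) . F] }  — shift
  I12: { [L → . ) F], [L → . L L e], [L → L . L e], [Y → D e L .] }  — shift, reduce
  I13: { [L → . ) F], [L → . L L e], [L → L . L e], [L → L L . e] }  — shift
  I14: { [L → L L e .] }  — reduce
  I15: { [L → ) F .] }  — reduce
  I16: { [L → . ) F], [L → . L L e], [L → L . L e], [Y → D F L .] }  — shift, reduce
  I17: { [F → ) c .] }  — reduce

No state contains more than one complete item.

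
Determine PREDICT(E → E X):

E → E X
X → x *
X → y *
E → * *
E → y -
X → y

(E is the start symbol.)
PREDICT(E → E X) = (FIRST(RHS) \ {ε}) ∪ (FOLLOW(E) if ε ∈ FIRST(RHS), i.e. RHS ⇒* ε)
FIRST(E) = { '*', 'y' }
FIRST(E X) = { '*', 'y' }
ε ∉ FIRST(E X), so FOLLOW(E) is not added.
PREDICT(E → E X) = { '*', 'y' }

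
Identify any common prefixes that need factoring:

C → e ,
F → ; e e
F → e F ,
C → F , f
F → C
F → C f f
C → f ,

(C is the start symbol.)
Left-factoring is needed when two productions for the same non-terminal
share a common prefix on the right-hand side.

Productions for C:
  C → e ,
  C → F , f
  C → f ,
Productions for F:
  F → ; e e
  F → e F ,
  F → C
  F → C f f

Found common prefix 'C' in productions for F

Answer: Yes, F has productions with common prefix 'C'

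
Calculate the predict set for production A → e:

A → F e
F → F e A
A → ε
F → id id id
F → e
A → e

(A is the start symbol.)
PREDICT(A → e) = (FIRST(RHS) \ {ε}) ∪ (FOLLOW(A) if ε ∈ FIRST(RHS), i.e. RHS ⇒* ε)
FIRST(e) = { 'e' }
ε ∉ FIRST(e), so FOLLOW(A) is not added.
PREDICT(A → e) = { 'e' }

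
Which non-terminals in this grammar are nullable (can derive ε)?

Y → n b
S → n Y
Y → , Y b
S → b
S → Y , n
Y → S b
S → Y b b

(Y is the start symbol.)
There are no ε-productions, so no non-terminal can derive ε.
No non-terminals are nullable.

Answer: None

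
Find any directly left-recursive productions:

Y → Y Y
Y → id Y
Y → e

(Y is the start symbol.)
Direct left recursion occurs when N → N α for some non-terminal N (the right-hand side begins with the left-hand side itself).

Y → Y Y: LEFT RECURSIVE (starts with Y)
Y → id Y: starts with id
Y → e: starts with e

The grammar has direct left recursion on: Y.

Answer: Yes, Y is left-recursive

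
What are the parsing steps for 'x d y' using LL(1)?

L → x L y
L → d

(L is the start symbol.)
Stack is shown with the top on the left.

Stack    Input    Action
------------------------
L $      x d y $  output L → x L y
x L y $  x d y $  match 'x'
L y $    d y $    output L → d
d y $    d y $    match 'd'
y $      y $      match 'y'
$        $        accept

The string is accepted.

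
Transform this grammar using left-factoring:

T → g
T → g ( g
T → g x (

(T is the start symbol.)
Left-factoring transforms A → αβ₁ | αβ₂ into A → αA' and A' → β₁ | β₂
(α is the longest common prefix among the alternatives). Repeat until
no nonterminal has two alternatives with a common prefix.

Round 1: T has alternatives sharing prefix 'g'. Introduce T': T → g T'
  Add: T' → ε
  Add: T' → ( g
  Add: T' → x (

No remaining common prefixes — done.

Resulting grammar:
T → g T'
T' → ε
T' → ( g
T' → x (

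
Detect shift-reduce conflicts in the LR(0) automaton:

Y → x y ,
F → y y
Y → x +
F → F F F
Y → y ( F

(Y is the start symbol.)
Augment with Y' → Y and build the canonical LR(0) collection (I0 = CLOSURE({[Y' → . Y]}), then GOTO on every symbol after a dot until no new states appear). It has 13 states:
  I0: { [Y → . x +], [Y → . x y ,], [Y → . y ( F], [Y' → . Y] }  — shift
  I1: { [Y' → Y .] }  — accept
  I2: { [Y → x . +], [Y → x . y ,] }  — shift
  I3: { [Y → y . ( F] }  — shift
  I4: { [F → . F F F], [F → . y y], [Y → y ( . F] }  — shift
  I5: { [F → . F F F], [F → . y y], [F → F . F F], [Y → y ( F .] }  — shift, reduce
  I6: { [F → y . y] }  — shift
  I7: { [F → y y .] }  — reduce
  I8: { [F → . F F F], [F → . y y], [F → F . F F], [F → F F . F] }  — shift
  I9: { [F → . F F F], [F → . y y], [F → F . F F], [F → F F . F], [F → F F F .] }  — shift, reduce
  I10: { [Y → x + .] }  — reduce
  I11: { [Y → x y . ,] }  — shift
  I12: { [Y → x y , .] }  — reduce

I5 contains reduce item [Y → y ( F .] and shift item [F → . y y] — shift-reduce conflict.
I9 contains reduce item [F → F F F .] and shift item [F → . y y] — shift-reduce conflict.

Answer: Yes — I5: [Y → y ( F .] vs [F → . y y]; I9: [F → F F F .] vs [F → . y y]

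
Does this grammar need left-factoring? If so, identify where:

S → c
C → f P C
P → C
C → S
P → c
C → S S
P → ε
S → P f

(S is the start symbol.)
Left-factoring is needed when two productions for the same non-terminal
share a common prefix on the right-hand side.

Productions for S:
  S → c
  S → P f
Productions for C:
  C → f P C
  C → S
  C → S S
Productions for P:
  P → C
  P → c
  P → ε

Found common prefix 'S' in productions for C

Answer: Yes, C has productions with common prefix 'S'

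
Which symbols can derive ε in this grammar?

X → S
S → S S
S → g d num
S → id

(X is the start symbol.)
A non-terminal is nullable if it can derive ε (the empty string): either it has an ε-production, or it has a production whose right-hand side consists entirely of nullable non-terminals.

There are no ε-productions, so no non-terminal can derive ε.
No non-terminals are nullable.

Answer: None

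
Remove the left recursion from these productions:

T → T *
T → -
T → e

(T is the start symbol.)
T is directly left-recursive. The standard transformation for
  A → A α₁ | ... | A α_m | β₁ | ... | β_n
is
  A  → β₁ A' | ... | β_n A'
  A' → α₁ A' | ... | α_m A' | ε

T → - becomes T → - T'
T → e becomes T → e T'
T → T * becomes T' → * T'
Add T' → ε

Resulting grammar:
T → - T'
T → e T'
T' → * T'
T' → ε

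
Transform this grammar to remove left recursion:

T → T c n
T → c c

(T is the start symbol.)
T is directly left-recursive. The standard transformation for
  A → A α₁ | ... | A α_m | β₁ | ... | β_n
is
  A  → β₁ A' | ... | β_n A'
  A' → α₁ A' | ... | α_m A' | ε

T → c c becomes T → c c T'
T → T c n becomes T' → c n T'
Add T' → ε

Resulting grammar:
T → c c T'
T' → c n T'
T' → ε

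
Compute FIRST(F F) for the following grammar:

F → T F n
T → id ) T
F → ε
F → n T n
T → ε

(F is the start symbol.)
{ 'id', 'n', ε }

FIRST sets of the non-terminals involved (from the grammar, by fixed-point iteration):
  FIRST(F) = { 'id', 'n', ε }

To compute FIRST(F F), process the symbols left to right:
Symbol F is a non-terminal. Add FIRST(F) \ {ε} = { 'id', 'n' }
F is nullable (ε ∈ FIRST(F)), continue to the next symbol.
Symbol F is a non-terminal. Add FIRST(F) \ {ε} = { 'id', 'n' }
F is nullable (ε ∈ FIRST(F)), continue to the next symbol.
All symbols are nullable, so ε is in the result.
FIRST(F F) = { 'id', 'n', ε }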